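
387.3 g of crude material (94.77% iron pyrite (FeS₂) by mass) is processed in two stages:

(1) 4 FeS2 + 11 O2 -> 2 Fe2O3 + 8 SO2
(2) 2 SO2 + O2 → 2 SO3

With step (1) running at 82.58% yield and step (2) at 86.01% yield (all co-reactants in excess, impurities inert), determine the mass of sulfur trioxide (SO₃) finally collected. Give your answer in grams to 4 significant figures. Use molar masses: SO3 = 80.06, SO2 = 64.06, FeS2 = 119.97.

Pure FeS2 = 387.3 × 0.9477 = 367.04 g.
n(FeS2) = 367.04 / 119.97 = 3.0595 mol.
Step 1 (FeS2:SO2 = 4:8): theoretical n(SO2) = 6.1189 mol; at 82.58% yield, n(SO2) = 5.0530 mol.
Step 2 (SO2:SO3 = 2:2): theoretical n(SO3) = 5.0530 mol, so theoretical mass = 5.0530 × 80.06 = 404.54 g.
At 86.01% yield, actual mass of SO3 = 404.54 × 0.8601 = 347.95 g.

347.9 g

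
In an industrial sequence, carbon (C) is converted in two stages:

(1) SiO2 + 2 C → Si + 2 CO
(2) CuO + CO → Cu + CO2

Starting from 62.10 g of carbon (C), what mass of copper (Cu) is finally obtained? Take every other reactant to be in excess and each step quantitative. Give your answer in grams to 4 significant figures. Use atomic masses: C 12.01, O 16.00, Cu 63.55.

M(C) = 12.01 g/mol.
M(Cu) = 63.55 g/mol.
n(C) = 62.100 / 12.01 = 5.1707 mol.
Step 1 gives a 2:2 ratio of C to CO, so n(CO) = 5.1707 mol.
In step 2 the CO:Cu ratio is 1:1, so n(Cu) = 5.1707 mol.
Mass of Cu = 5.1707 × 63.55 = 328.60 g.

328.6 g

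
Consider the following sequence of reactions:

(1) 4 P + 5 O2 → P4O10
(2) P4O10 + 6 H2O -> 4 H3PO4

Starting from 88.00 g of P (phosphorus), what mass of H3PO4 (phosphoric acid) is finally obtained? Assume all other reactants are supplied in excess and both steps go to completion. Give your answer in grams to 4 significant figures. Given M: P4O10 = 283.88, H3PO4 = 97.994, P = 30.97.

278.4 g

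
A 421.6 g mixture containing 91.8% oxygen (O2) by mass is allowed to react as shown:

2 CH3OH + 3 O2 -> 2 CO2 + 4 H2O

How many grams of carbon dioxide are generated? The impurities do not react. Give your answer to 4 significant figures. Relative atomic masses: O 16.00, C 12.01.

Mass of pure O2 = 421.6 g × 0.918 = 387.03 g.
M(O2) = 2(16.00) = 32.00 g/mol.
M(CO2) = 12.01 + 2(16.00) = 44.01 g/mol.
n(O2) = 387.03 g / 32.00 g/mol = 12.095 mol.
From the equation the O2:CO2 mole ratio is 3:2, so n(CO2) = 12.095 × 2/3 = 8.0631 mol.
Mass of CO2 = 8.0631 mol × 44.01 g/mol = 354.86 g.

354.9 g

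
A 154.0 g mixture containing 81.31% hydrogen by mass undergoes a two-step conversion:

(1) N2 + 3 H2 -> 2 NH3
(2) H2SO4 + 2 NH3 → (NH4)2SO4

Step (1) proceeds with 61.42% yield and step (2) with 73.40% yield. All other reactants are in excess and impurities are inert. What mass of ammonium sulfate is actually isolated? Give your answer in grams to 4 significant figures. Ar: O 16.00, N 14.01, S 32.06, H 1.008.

Pure H2 = 154.0 × 0.8131 = 125.22 g.
M(H2) = 2(1.008) = 2.016 g/mol.
M((NH4)2SO4) = 2(14.01) + 8(1.008) + 32.06 + 4(16.00) = 132.144 g/mol.
n(H2) = 125.22 / 2.016 = 62.112 mol.
Step 1 (H2:NH3 = 3:2): theoretical n(NH3) = 41.408 mol; at 61.42% yield, n(NH3) = 25.433 mol.
Step 2 (NH3:(NH4)2SO4 = 2:1): theoretical n((NH4)2SO4) = 12.716 mol, so theoretical mass = 12.716 × 132.144 = 1680.4 g.
At 73.40% yield, actual mass of (NH4)2SO4 = 1680.4 × 0.7340 = 1233.4 g.

1233 g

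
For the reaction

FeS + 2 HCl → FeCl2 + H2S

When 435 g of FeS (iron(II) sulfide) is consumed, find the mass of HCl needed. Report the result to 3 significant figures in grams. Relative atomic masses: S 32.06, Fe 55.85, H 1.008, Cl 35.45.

361 g

M(FeS) = 55.85 + 32.06 = 87.91 g/mol.
M(HCl) = 1.008 + 35.45 = 36.458 g/mol.
n(FeS) = 435.0 g / 87.91 g/mol = 4.948 mol.
From the equation the FeS:HCl mole ratio is 1:2, so n(HCl) = 4.948 × 2/1 = 9.896 mol.
Mass of HCl = 9.896 mol × 36.458 g/mol = 360.8 g.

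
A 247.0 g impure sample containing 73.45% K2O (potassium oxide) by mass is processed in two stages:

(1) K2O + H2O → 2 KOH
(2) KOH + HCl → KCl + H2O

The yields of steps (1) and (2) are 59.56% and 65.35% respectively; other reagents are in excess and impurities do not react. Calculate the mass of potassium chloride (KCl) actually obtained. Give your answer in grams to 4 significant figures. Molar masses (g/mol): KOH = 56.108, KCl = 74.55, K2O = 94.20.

111.8 g

Pure K2O = 247.0 × 0.7345 = 181.42 g.
n(K2O) = 181.42 / 94.20 = 1.9259 mol.
Step 1 (K2O:KOH = 1:2): theoretical n(KOH) = 3.8518 mol; at 59.56% yield, n(KOH) = 2.2942 mol.
Step 2 (KOH:KCl = 1:1): theoretical n(KCl) = 2.2942 mol, so theoretical mass = 2.2942 × 74.55 = 171.03 g.
At 65.35% yield, actual mass of KCl = 171.03 × 0.6535 = 111.77 g.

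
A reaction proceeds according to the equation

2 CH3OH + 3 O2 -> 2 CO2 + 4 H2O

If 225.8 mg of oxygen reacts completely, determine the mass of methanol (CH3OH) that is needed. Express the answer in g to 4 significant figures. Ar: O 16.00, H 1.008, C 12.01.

M(O2) = 2(16.00) = 32.00 g/mol.
M(CH3OH) = 12.01 + 4(1.008) + 16.00 = 32.042 g/mol.
Convert: 225.8 mg = 0.22580 g.
n(O2) = 0.22580 g / 32.00 g/mol = 0.0070563 mol.
From the equation the O2:CH3OH mole ratio is 3:2, so n(CH3OH) = 0.0070563 × 2/3 = 0.0047042 mol.
Mass of CH3OH = 0.0047042 mol × 32.042 g/mol = 0.15073 g.

0.1507 g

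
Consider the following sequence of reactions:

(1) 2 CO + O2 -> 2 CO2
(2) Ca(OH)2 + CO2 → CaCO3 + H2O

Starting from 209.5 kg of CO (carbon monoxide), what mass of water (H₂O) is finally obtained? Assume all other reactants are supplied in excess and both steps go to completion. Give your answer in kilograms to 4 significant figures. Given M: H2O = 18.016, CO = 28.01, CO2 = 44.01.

209.5 kg = 209500 g.
n(CO) = 209500 / 28.01 = 7479.5 mol.
Step 1 gives a 2:2 ratio of CO to CO2, so n(CO2) = 7479.5 mol.
In step 2 the CO2:H2O ratio is 1:1, so n(H2O) = 7479.5 mol.
Mass of H2O = 7479.5 × 18.016 = 134750 g = 134.8 kg.

134.8 kg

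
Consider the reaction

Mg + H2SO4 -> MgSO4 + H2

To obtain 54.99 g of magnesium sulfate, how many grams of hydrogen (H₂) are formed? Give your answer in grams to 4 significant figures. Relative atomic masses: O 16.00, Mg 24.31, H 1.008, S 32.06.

M(MgSO4) = 24.31 + 32.06 + 4(16.00) = 120.37 g/mol.
M(H2) = 2(1.008) = 2.016 g/mol.
n(MgSO4) = 54.990 g / 120.37 g/mol = 0.45684 mol.
From the equation the MgSO4:H2 mole ratio is 1:1, so n(H2) = 0.45684 × 1/1 = 0.45684 mol.
Mass of H2 = 0.45684 mol × 2.016 g/mol = 0.92099 g.

0.9210 g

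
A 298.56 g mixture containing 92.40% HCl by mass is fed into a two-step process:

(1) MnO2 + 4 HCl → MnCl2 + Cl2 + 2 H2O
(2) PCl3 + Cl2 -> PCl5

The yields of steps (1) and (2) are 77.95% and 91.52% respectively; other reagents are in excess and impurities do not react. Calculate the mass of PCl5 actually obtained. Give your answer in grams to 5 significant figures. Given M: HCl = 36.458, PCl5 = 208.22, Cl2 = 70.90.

281.00 g

Pure HCl = 298.56 × 0.9240 = 275.869 g.
n(HCl) = 275.869 / 36.458 = 7.56677 mol.
Step 1 (HCl:Cl2 = 4:1): theoretical n(Cl2) = 1.89169 mol; at 77.95% yield, n(Cl2) = 1.47458 mol.
Step 2 (Cl2:PCl5 = 1:1): theoretical n(PCl5) = 1.47458 mol, so theoretical mass = 1.47458 × 208.22 = 307.036 g.
At 91.52% yield, actual mass of PCl5 = 307.036 × 0.9152 = 280.999 g.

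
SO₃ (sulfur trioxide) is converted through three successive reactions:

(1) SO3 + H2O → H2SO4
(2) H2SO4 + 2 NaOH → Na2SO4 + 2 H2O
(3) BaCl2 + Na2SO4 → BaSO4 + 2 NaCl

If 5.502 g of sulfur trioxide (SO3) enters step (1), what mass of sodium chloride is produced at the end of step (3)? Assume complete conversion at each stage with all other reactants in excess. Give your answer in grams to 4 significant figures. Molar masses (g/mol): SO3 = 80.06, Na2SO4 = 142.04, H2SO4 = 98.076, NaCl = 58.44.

n(SO3) = 5.502 / 80.06 = 0.068723 mol.
Reaction (1): SO3→H2SO4 ratio 1:1 ⇒ n(H2SO4) = 0.068723 mol.
Reaction (2): H2SO4→Na2SO4 ratio 1:1 ⇒ n(Na2SO4) = 0.068723 mol.
Reaction (3): Na2SO4→NaCl ratio 1:2 ⇒ n(NaCl) = 0.13745 mol.
Mass of NaCl = 0.13745 × 58.44 = 8.0324 g.

8.032 g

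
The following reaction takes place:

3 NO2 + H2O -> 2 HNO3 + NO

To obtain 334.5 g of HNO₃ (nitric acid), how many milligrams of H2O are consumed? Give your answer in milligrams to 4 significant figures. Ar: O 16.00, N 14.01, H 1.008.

M(HNO3) = 1.008 + 14.01 + 3(16.00) = 63.018 g/mol.
M(H2O) = 2(1.008) + 16.00 = 18.016 g/mol.
n(HNO3) = 334.50 g / 63.018 g/mol = 5.3080 mol.
From the equation the HNO3:H2O mole ratio is 2:1, so n(H2O) = 5.3080 × 1/2 = 2.6540 mol.
Mass of H2O = 2.6540 mol × 18.016 g/mol = 47.815 g.
Converting to mg: 47.815 g = 47810 mg.

47810 mg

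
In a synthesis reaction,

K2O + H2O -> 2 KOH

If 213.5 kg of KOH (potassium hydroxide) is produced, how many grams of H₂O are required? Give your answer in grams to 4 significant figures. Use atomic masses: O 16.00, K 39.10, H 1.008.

34280 g

M(KOH) = 39.10 + 16.00 + 1.008 = 56.108 g/mol.
M(H2O) = 2(1.008) + 16.00 = 18.016 g/mol.
Convert: 213.5 kg = 213500 g.
n(KOH) = 213500 g / 56.108 g/mol = 3805.2 mol.
From the equation the KOH:H2O mole ratio is 2:1, so n(H2O) = 3805.2 × 1/2 = 1902.6 mol.
Mass of H2O = 1902.6 mol × 18.016 g/mol = 34277 g.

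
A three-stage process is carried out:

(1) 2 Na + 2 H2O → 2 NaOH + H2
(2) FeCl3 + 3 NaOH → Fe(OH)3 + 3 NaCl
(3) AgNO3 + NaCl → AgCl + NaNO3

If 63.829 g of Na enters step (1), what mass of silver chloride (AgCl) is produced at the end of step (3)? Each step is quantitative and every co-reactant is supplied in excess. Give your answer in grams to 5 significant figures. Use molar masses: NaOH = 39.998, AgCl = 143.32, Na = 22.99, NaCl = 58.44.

397.91 g

n(Na) = 63.829 / 22.99 = 2.77638 mol.
Reaction (1): Na→NaOH ratio 2:2 ⇒ n(NaOH) = 2.77638 mol.
Reaction (2): NaOH→NaCl ratio 3:3 ⇒ n(NaCl) = 2.77638 mol.
Reaction (3): NaCl→AgCl ratio 1:1 ⇒ n(AgCl) = 2.77638 mol.
Mass of AgCl = 2.77638 × 143.32 = 397.911 g.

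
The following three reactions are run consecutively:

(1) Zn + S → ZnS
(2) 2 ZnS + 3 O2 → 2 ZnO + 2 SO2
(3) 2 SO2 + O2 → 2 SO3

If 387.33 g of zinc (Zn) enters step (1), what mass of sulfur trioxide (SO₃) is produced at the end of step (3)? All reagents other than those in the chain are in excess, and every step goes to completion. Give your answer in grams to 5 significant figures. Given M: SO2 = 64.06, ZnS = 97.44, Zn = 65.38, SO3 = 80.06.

474.30 g

n(Zn) = 387.33 / 65.38 = 5.92429 mol.
Reaction (1): Zn→ZnS ratio 1:1 ⇒ n(ZnS) = 5.92429 mol.
Reaction (2): ZnS→SO2 ratio 2:2 ⇒ n(SO2) = 5.92429 mol.
Reaction (3): SO2→SO3 ratio 2:2 ⇒ n(SO3) = 5.92429 mol.
Mass of SO3 = 5.92429 × 80.06 = 474.299 g.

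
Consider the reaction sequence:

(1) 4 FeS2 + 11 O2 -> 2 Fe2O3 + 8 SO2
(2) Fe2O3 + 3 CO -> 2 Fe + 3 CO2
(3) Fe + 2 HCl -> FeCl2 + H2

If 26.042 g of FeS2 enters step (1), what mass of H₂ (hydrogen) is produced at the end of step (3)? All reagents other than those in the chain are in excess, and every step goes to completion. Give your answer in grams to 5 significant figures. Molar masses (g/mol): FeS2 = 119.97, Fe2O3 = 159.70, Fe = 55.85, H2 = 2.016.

0.43762 g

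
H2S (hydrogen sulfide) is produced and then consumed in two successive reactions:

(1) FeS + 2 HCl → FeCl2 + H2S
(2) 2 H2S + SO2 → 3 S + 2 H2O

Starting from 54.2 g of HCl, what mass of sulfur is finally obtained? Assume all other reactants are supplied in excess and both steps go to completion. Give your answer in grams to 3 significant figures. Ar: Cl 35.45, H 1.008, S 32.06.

M(HCl) = 1.008 + 35.45 = 36.458 g/mol.
M(S) = 32.06 g/mol.
n(HCl) = 54.20 / 36.458 = 1.487 mol.
Step 1 gives a 2:1 ratio of HCl to H2S, so n(H2S) = 0.7433 mol.
In step 2 the H2S:S ratio is 2:3, so n(S) = 1.115 mol.
Mass of S = 1.115 × 32.06 = 35.75 g.

35.7 g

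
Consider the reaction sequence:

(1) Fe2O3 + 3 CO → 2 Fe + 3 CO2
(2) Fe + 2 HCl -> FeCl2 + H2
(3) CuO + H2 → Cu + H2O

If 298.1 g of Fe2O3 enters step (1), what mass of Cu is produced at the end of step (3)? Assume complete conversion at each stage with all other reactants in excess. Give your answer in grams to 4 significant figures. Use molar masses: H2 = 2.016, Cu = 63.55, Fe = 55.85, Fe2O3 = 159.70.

n(Fe2O3) = 298.1 / 159.70 = 1.8666 mol.
Reaction (1): Fe2O3→Fe ratio 1:2 ⇒ n(Fe) = 3.7332 mol.
Reaction (2): Fe→H2 ratio 1:1 ⇒ n(H2) = 3.7332 mol.
Reaction (3): H2→Cu ratio 1:1 ⇒ n(Cu) = 3.7332 mol.
Mass of Cu = 3.7332 × 63.55 = 237.25 g.

237.2 g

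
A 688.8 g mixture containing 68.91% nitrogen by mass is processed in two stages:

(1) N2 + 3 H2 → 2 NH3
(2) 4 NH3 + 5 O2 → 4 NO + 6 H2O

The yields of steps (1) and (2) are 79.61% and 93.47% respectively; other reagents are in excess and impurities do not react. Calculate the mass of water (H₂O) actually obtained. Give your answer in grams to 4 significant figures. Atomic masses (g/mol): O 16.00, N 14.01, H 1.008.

681.3 g

Pure N2 = 688.8 × 0.6891 = 474.65 g.
M(N2) = 2(14.01) = 28.02 g/mol.
M(H2O) = 2(1.008) + 16.00 = 18.016 g/mol.
n(N2) = 474.65 / 28.02 = 16.940 mol.
Step 1 (N2:NH3 = 1:2): theoretical n(NH3) = 33.880 mol; at 79.61% yield, n(NH3) = 26.971 mol.
Step 2 (NH3:H2O = 4:6): theoretical n(H2O) = 40.457 mol, so theoretical mass = 40.457 × 18.016 = 728.88 g.
At 93.47% yield, actual mass of H2O = 728.88 × 0.9347 = 681.28 g.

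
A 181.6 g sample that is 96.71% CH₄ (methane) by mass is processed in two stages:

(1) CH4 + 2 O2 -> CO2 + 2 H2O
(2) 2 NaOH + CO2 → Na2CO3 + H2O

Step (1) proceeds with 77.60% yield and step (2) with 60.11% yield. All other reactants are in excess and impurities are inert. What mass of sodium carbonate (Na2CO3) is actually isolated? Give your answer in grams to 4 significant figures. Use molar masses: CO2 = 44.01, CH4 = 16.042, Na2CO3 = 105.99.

Pure CH4 = 181.6 × 0.9671 = 175.63 g.
n(CH4) = 175.63 / 16.042 = 10.948 mol.
Step 1 (CH4:CO2 = 1:1): theoretical n(CO2) = 10.948 mol; at 77.60% yield, n(CO2) = 8.4955 mol.
Step 2 (CO2:Na2CO3 = 1:1): theoretical n(Na2CO3) = 8.4955 mol, so theoretical mass = 8.4955 × 105.99 = 900.44 g.
At 60.11% yield, actual mass of Na2CO3 = 900.44 × 0.6011 = 541.26 g.

541.3 g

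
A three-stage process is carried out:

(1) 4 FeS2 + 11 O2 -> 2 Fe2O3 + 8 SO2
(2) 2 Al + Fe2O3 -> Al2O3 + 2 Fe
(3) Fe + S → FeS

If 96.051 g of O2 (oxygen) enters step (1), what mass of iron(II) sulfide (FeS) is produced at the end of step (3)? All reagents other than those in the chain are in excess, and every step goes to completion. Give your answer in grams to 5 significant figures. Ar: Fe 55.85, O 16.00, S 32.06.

M(O2) = 2(16.00) = 32.00 g/mol.
M(FeS) = 55.85 + 32.06 = 87.91 g/mol.
n(O2) = 96.051 / 32.00 = 3.00159 mol.
Reaction (1): O2→Fe2O3 ratio 11:2 ⇒ n(Fe2O3) = 0.545744 mol.
Reaction (2): Fe2O3→Fe ratio 1:2 ⇒ n(Fe) = 1.09149 mol.
Reaction (3): Fe→FeS ratio 1:1 ⇒ n(FeS) = 1.09149 mol.
Mass of FeS = 1.09149 × 87.91 = 95.9528 g.

95.953 g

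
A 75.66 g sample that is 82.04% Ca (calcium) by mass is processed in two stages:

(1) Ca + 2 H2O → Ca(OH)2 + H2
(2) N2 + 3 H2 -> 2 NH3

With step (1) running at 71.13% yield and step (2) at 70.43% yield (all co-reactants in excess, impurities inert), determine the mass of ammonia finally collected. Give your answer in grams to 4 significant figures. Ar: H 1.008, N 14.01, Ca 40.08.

8.810 g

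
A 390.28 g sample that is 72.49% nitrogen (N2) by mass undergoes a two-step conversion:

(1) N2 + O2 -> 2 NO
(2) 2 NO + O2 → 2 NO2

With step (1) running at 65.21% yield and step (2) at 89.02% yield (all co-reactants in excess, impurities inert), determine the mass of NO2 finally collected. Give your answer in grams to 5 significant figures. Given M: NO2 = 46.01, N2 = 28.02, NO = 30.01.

Pure N2 = 390.28 × 0.7249 = 282.914 g.
n(N2) = 282.914 / 28.02 = 10.0969 mol.
Step 1 (N2:NO = 1:2): theoretical n(NO) = 20.1937 mol; at 65.21% yield, n(NO) = 13.1683 mol.
Step 2 (NO:NO2 = 2:2): theoretical n(NO2) = 13.1683 mol, so theoretical mass = 13.1683 × 46.01 = 605.875 g.
At 89.02% yield, actual mass of NO2 = 605.875 × 0.8902 = 539.350 g.

539.35 g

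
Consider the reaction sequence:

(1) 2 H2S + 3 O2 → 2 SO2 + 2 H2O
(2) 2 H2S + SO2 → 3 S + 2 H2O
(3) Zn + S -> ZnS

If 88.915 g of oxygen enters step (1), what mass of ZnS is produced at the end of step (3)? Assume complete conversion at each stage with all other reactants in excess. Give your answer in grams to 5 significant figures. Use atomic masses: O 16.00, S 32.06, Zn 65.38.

541.49 g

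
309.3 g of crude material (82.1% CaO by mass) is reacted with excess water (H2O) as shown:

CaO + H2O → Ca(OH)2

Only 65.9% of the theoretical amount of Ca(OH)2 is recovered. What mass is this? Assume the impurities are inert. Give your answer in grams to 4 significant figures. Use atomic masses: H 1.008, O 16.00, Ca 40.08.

Pure CaO available = 309.3 g × 0.821 = 253.94 g.
M(CaO) = 40.08 + 16.00 = 56.08 g/mol.
M(Ca(OH)2) = 40.08 + 2(16.00) + 2(1.008) = 74.096 g/mol.
n(CaO) = 253.94 g / 56.08 g/mol = 4.5281 mol.
From the equation the CaO:Ca(OH)2 mole ratio is 1:1, so n(Ca(OH)2) = 4.5281 × 1/1 = 4.5281 mol.
Mass of Ca(OH)2 = 4.5281 mol × 74.096 g/mol = 335.51 g.
Actual mass collected = 335.51 g × 0.659 = 221.10 g.

221.1 g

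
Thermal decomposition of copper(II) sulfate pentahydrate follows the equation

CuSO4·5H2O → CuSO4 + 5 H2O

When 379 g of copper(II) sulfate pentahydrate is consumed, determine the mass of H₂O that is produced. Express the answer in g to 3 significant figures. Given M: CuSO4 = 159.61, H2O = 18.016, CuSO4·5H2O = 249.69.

137 g

n(CuSO4·5H2O) = 379.0 g / 249.69 g/mol = 1.518 mol.
From the equation the CuSO4·5H2O:H2O mole ratio is 1:5, so n(H2O) = 1.518 × 5/1 = 7.589 mol.
Mass of H2O = 7.589 mol × 18.016 g/mol = 136.7 g.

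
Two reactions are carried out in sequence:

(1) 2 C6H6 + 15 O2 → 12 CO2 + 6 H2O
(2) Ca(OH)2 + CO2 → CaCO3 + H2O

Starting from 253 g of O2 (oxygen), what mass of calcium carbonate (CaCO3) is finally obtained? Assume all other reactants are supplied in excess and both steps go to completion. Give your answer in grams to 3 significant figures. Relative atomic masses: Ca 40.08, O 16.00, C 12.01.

M(O2) = 2(16.00) = 32.00 g/mol.
M(CaCO3) = 40.08 + 12.01 + 3(16.00) = 100.09 g/mol.
n(O2) = 253.0 / 32.00 = 7.906 mol.
Step 1 gives a 15:12 ratio of O2 to CO2, so n(CO2) = 6.325 mol.
In step 2 the CO2:CaCO3 ratio is 1:1, so n(CaCO3) = 6.325 mol.
Mass of CaCO3 = 6.325 × 100.09 = 633.1 g.

633 g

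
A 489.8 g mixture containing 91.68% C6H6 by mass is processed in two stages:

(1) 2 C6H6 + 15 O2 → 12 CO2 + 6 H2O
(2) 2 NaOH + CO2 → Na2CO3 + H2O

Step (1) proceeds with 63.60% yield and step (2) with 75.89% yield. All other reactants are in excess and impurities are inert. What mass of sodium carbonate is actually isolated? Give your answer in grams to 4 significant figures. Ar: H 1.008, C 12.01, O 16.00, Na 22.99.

Pure C6H6 = 489.8 × 0.9168 = 449.05 g.
M(C6H6) = 6(12.01) + 6(1.008) = 78.108 g/mol.
M(Na2CO3) = 2(22.99) + 12.01 + 3(16.00) = 105.99 g/mol.
n(C6H6) = 449.05 / 78.108 = 5.7491 mol.
Step 1 (C6H6:CO2 = 2:12): theoretical n(CO2) = 34.494 mol; at 63.60% yield, n(CO2) = 21.938 mol.
Step 2 (CO2:Na2CO3 = 1:1): theoretical n(Na2CO3) = 21.938 mol, so theoretical mass = 21.938 × 105.99 = 2325.3 g.
At 75.89% yield, actual mass of Na2CO3 = 2325.3 × 0.7589 = 1764.6 g.

1765 g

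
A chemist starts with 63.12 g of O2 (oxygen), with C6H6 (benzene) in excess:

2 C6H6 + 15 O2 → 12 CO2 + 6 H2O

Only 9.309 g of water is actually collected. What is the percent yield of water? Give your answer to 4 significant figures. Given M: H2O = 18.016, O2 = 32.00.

n(O2) = 63.120 g / 32.00 g/mol = 1.9725 mol.
From the equation the O2:H2O mole ratio is 15:6, so n(H2O) = 1.9725 × 6/15 = 0.78900 mol.
Mass of H2O = 0.78900 mol × 18.016 g/mol = 14.215 g.
This is the theoretical yield. Percent yield = 9.309 g / 14.215 g × 100% = 65.489%.

65.49 %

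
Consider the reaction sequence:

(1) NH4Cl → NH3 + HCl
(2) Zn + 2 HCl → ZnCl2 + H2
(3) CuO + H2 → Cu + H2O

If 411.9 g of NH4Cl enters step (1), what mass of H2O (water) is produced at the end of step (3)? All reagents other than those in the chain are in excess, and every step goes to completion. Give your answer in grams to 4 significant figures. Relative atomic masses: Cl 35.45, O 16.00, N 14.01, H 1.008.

69.36 g

M(NH4Cl) = 14.01 + 4(1.008) + 35.45 = 53.492 g/mol.
M(H2O) = 2(1.008) + 16.00 = 18.016 g/mol.
n(NH4Cl) = 411.9 / 53.492 = 7.7002 mol.
Reaction (1): NH4Cl→HCl ratio 1:1 ⇒ n(HCl) = 7.7002 mol.
Reaction (2): HCl→H2 ratio 2:1 ⇒ n(H2) = 3.8501 mol.
Reaction (3): H2→H2O ratio 1:1 ⇒ n(H2O) = 3.8501 mol.
Mass of H2O = 3.8501 × 18.016 = 69.364 g.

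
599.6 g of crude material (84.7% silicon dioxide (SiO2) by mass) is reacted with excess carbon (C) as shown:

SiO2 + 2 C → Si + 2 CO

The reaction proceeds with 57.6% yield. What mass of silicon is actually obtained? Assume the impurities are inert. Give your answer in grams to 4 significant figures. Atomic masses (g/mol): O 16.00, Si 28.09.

Pure SiO2 available = 599.6 g × 0.847 = 507.86 g.
M(SiO2) = 28.09 + 2(16.00) = 60.09 g/mol.
M(Si) = 28.09 g/mol.
n(SiO2) = 507.86 g / 60.09 g/mol = 8.4517 mol.
From the equation the SiO2:Si mole ratio is 1:1, so n(Si) = 8.4517 × 1/1 = 8.4517 mol.
Mass of Si = 8.4517 mol × 28.09 g/mol = 237.41 g.
Actual mass collected = 237.41 g × 0.576 = 136.75 g.

136.7 g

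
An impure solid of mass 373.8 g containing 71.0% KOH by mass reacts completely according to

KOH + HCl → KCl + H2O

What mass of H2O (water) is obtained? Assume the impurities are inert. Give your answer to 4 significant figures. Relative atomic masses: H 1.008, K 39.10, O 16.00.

85.22 g

Mass of pure KOH = 373.8 g × 0.710 = 265.40 g.
M(KOH) = 39.10 + 16.00 + 1.008 = 56.108 g/mol.
M(H2O) = 2(1.008) + 16.00 = 18.016 g/mol.
n(KOH) = 265.40 g / 56.108 g/mol = 4.7301 mol.
From the equation the KOH:H2O mole ratio is 1:1, so n(H2O) = 4.7301 × 1/1 = 4.7301 mol.
Mass of H2O = 4.7301 mol × 18.016 g/mol = 85.218 g.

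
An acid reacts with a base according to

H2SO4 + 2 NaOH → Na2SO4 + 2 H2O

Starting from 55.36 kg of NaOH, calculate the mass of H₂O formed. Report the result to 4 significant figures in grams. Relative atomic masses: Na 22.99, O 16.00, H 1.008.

M(NaOH) = 22.99 + 16.00 + 1.008 = 39.998 g/mol.
M(H2O) = 2(1.008) + 16.00 = 18.016 g/mol.
Convert: 55.36 kg = 55360 g.
n(NaOH) = 55360 g / 39.998 g/mol = 1384.1 mol.
From the equation the NaOH:H2O mole ratio is 2:2, so n(H2O) = 1384.1 × 2/2 = 1384.1 mol.
Mass of H2O = 1384.1 mol × 18.016 g/mol = 24935 g.

24940 g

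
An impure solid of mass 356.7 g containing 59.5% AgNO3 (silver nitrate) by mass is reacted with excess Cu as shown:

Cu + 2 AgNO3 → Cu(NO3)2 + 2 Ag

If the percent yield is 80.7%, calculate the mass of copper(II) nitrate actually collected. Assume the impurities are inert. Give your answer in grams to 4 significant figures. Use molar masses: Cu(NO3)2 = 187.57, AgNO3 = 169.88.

94.56 g

Pure AgNO3 available = 356.7 g × 0.595 = 212.24 g.
n(AgNO3) = 212.24 g / 169.88 g/mol = 1.2493 mol.
From the equation the AgNO3:Cu(NO3)2 mole ratio is 2:1, so n(Cu(NO3)2) = 1.2493 × 1/2 = 0.62467 mol.
Mass of Cu(NO3)2 = 0.62467 mol × 187.57 g/mol = 117.17 g.
Actual mass collected = 117.17 g × 0.807 = 94.555 g.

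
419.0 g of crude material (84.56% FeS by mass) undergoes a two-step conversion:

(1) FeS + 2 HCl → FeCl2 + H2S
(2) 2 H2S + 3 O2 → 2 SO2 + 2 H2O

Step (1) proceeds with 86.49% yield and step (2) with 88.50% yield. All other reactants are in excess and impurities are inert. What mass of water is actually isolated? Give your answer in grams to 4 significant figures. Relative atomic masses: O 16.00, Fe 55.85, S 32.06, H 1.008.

Pure FeS = 419.0 × 0.8456 = 354.31 g.
M(FeS) = 55.85 + 32.06 = 87.91 g/mol.
M(H2O) = 2(1.008) + 16.00 = 18.016 g/mol.
n(FeS) = 354.31 / 87.91 = 4.0303 mol.
Step 1 (FeS:H2S = 1:1): theoretical n(H2S) = 4.0303 mol; at 86.49% yield, n(H2S) = 3.4858 mol.
Step 2 (H2S:H2O = 2:2): theoretical n(H2O) = 3.4858 mol, so theoretical mass = 3.4858 × 18.016 = 62.801 g.
At 88.50% yield, actual mass of H2O = 62.801 × 0.8850 = 55.579 g.

55.58 g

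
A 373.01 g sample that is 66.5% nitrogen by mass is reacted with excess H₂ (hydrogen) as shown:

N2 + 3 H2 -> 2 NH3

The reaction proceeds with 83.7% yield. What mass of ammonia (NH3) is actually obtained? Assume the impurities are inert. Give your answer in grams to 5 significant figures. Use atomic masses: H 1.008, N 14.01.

Pure N2 available = 373.01 g × 0.665 = 248.052 g.
M(N2) = 2(14.01) = 28.02 g/mol.
M(NH3) = 14.01 + 3(1.008) = 17.034 g/mol.
n(N2) = 248.052 g / 28.02 g/mol = 8.85266 mol.
From the equation the N2:NH3 mole ratio is 1:2, so n(NH3) = 8.85266 × 2/1 = 17.7053 mol.
Mass of NH3 = 17.7053 mol × 17.034 g/mol = 301.593 g.
Actual mass collected = 301.593 g × 0.837 = 252.433 g.

252.43 g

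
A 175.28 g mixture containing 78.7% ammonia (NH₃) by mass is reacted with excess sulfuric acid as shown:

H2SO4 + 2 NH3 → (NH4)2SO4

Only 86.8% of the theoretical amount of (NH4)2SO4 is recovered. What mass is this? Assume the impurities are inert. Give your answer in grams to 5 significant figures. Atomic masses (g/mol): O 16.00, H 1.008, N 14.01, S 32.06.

Pure NH3 available = 175.28 g × 0.787 = 137.945 g.
M(NH3) = 14.01 + 3(1.008) = 17.034 g/mol.
M((NH4)2SO4) = 2(14.01) + 8(1.008) + 32.06 + 4(16.00) = 132.144 g/mol.
n(NH3) = 137.945 g / 17.034 g/mol = 8.09824 mol.
From the equation the NH3:(NH4)2SO4 mole ratio is 2:1, so n((NH4)2SO4) = 8.09824 × 1/2 = 4.04912 mol.
Mass of (NH4)2SO4 = 4.04912 mol × 132.144 g/mol = 535.067 g.
Actual mass collected = 535.067 g × 0.868 = 464.438 g.

464.44 g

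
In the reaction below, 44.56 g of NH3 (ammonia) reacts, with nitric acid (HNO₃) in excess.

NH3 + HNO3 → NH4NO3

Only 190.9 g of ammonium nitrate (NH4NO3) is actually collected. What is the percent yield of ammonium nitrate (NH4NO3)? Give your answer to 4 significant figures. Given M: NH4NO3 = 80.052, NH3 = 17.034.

n(NH3) = 44.560 g / 17.034 g/mol = 2.6159 mol.
From the equation the NH3:NH4NO3 mole ratio is 1:1, so n(NH4NO3) = 2.6159 × 1/1 = 2.6159 mol.
Mass of NH4NO3 = 2.6159 mol × 80.052 g/mol = 209.41 g.
This is the theoretical yield. Percent yield = 190.9 g / 209.41 g × 100% = 91.160%.

91.16 %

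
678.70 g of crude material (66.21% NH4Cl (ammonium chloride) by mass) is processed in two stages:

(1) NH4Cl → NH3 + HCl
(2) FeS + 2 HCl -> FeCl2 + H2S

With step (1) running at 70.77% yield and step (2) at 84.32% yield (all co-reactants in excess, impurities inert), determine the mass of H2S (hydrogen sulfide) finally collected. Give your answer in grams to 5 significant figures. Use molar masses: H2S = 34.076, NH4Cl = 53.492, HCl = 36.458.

Pure NH4Cl = 678.70 × 0.6621 = 449.367 g.
n(NH4Cl) = 449.367 / 53.492 = 8.40064 mol.
Step 1 (NH4Cl:HCl = 1:1): theoretical n(HCl) = 8.40064 mol; at 70.77% yield, n(HCl) = 5.94514 mol.
Step 2 (HCl:H2S = 2:1): theoretical n(H2S) = 2.97257 mol, so theoretical mass = 2.97257 × 34.076 = 101.293 g.
At 84.32% yield, actual mass of H2S = 101.293 × 0.8432 = 85.4104 g.

85.410 g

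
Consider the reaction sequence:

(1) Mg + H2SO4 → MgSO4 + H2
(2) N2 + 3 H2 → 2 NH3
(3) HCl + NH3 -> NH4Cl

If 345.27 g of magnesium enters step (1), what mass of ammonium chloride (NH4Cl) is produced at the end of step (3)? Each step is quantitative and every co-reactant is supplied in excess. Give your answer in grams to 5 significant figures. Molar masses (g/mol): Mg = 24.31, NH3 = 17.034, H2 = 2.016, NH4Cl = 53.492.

n(Mg) = 345.27 / 24.31 = 14.2028 mol.
Reaction (1): Mg→H2 ratio 1:1 ⇒ n(H2) = 14.2028 mol.
Reaction (2): H2→NH3 ratio 3:2 ⇒ n(NH3) = 9.46853 mol.
Reaction (3): NH3→NH4Cl ratio 1:1 ⇒ n(NH4Cl) = 9.46853 mol.
Mass of NH4Cl = 9.46853 × 53.492 = 506.491 g.

506.49 g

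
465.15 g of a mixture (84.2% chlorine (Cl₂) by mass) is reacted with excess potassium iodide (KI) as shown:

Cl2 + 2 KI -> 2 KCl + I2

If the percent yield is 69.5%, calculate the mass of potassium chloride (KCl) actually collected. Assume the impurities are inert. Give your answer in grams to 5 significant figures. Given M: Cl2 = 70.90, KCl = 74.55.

572.43 g

Pure Cl2 available = 465.15 g × 0.842 = 391.656 g.
n(Cl2) = 391.656 g / 70.90 g/mol = 5.52407 mol.
From the equation the Cl2:KCl mole ratio is 1:2, so n(KCl) = 5.52407 × 2/1 = 11.0481 mol.
Mass of KCl = 11.0481 mol × 74.55 g/mol = 823.638 g.
Actual mass collected = 823.638 g × 0.695 = 572.429 g.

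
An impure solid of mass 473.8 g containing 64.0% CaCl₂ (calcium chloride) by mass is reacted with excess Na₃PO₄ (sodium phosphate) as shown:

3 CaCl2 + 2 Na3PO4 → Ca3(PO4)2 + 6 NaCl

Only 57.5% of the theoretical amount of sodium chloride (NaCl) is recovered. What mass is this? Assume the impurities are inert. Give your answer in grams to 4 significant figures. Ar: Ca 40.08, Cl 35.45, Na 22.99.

Pure CaCl2 available = 473.8 g × 0.640 = 303.23 g.
M(CaCl2) = 40.08 + 2(35.45) = 110.98 g/mol.
M(NaCl) = 22.99 + 35.45 = 58.44 g/mol.
n(CaCl2) = 303.23 g / 110.98 g/mol = 2.7323 mol.
From the equation the CaCl2:NaCl mole ratio is 3:6, so n(NaCl) = 2.7323 × 6/3 = 5.4646 mol.
Mass of NaCl = 5.4646 mol × 58.44 g/mol = 319.35 g.
Actual mass collected = 319.35 g × 0.575 = 183.63 g.

183.6 g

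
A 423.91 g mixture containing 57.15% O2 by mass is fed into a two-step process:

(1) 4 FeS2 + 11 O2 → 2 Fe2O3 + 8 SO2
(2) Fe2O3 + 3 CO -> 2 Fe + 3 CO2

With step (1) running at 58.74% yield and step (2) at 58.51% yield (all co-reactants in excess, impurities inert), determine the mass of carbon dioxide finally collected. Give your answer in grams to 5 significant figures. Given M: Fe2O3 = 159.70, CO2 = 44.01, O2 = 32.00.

Pure O2 = 423.91 × 0.5715 = 242.265 g.
n(O2) = 242.265 / 32.00 = 7.57077 mol.
Step 1 (O2:Fe2O3 = 11:2): theoretical n(Fe2O3) = 1.37650 mol; at 58.74% yield, n(Fe2O3) = 0.808558 mol.
Step 2 (Fe2O3:CO2 = 1:3): theoretical n(CO2) = 2.42567 mol, so theoretical mass = 2.42567 × 44.01 = 106.754 g.
At 58.51% yield, actual mass of CO2 = 106.754 × 0.5851 = 62.4617 g.

62.462 g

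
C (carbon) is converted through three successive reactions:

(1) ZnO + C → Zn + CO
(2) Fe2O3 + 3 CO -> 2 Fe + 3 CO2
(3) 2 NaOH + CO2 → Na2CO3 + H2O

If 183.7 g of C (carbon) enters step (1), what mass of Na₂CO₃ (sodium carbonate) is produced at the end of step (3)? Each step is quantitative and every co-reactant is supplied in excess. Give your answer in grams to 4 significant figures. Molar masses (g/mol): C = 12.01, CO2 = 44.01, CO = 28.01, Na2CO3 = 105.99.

n(C) = 183.7 / 12.01 = 15.296 mol.
Reaction (1): C→CO ratio 1:1 ⇒ n(CO) = 15.296 mol.
Reaction (2): CO→CO2 ratio 3:3 ⇒ n(CO2) = 15.296 mol.
Reaction (3): CO2→Na2CO3 ratio 1:1 ⇒ n(Na2CO3) = 15.296 mol.
Mass of Na2CO3 = 15.296 × 105.99 = 1621.2 g.

1621 g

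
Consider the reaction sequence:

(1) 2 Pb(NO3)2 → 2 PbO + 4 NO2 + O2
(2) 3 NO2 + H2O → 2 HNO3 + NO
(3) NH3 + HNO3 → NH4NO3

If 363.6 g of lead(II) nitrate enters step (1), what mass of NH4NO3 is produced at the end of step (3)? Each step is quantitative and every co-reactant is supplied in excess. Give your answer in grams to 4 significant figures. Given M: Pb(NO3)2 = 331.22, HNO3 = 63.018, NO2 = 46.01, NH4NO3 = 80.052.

117.2 g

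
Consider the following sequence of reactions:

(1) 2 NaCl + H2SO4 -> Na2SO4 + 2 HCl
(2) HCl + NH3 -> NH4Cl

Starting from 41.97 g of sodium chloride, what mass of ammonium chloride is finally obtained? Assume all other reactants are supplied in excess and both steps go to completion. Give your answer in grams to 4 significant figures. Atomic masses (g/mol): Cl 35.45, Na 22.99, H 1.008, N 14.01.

M(NaCl) = 22.99 + 35.45 = 58.44 g/mol.
M(NH4Cl) = 14.01 + 4(1.008) + 35.45 = 53.492 g/mol.
n(NaCl) = 41.970 / 58.44 = 0.71817 mol.
Step 1 gives a 2:2 ratio of NaCl to HCl, so n(HCl) = 0.71817 mol.
In step 2 the HCl:NH4Cl ratio is 1:1, so n(NH4Cl) = 0.71817 mol.
Mass of NH4Cl = 0.71817 × 53.492 = 38.416 g.

38.42 g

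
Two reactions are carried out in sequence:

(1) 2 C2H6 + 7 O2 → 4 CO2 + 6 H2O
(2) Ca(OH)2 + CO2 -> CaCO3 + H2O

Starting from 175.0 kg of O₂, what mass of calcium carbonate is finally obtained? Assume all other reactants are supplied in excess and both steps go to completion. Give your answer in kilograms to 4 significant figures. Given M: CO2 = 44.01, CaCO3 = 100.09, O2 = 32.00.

175.0 kg = 175000 g.
n(O2) = 175000 / 32.00 = 5468.8 mol.
Step 1 gives a 7:4 ratio of O2 to CO2, so n(CO2) = 3125.0 mol.
In step 2 the CO2:CaCO3 ratio is 1:1, so n(CaCO3) = 3125.0 mol.
Mass of CaCO3 = 3125.0 × 100.09 = 312780 g = 312.8 kg.

312.8 kg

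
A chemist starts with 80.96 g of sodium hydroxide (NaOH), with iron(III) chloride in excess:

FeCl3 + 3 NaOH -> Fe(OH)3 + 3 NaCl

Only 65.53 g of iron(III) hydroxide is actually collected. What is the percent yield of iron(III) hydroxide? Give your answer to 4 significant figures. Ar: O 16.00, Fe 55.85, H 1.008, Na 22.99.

M(NaOH) = 22.99 + 16.00 + 1.008 = 39.998 g/mol.
M(Fe(OH)3) = 55.85 + 3(16.00) + 3(1.008) = 106.874 g/mol.
n(NaOH) = 80.960 g / 39.998 g/mol = 2.0241 mol.
From the equation the NaOH:Fe(OH)3 mole ratio is 3:1, so n(Fe(OH)3) = 2.0241 × 1/3 = 0.67470 mol.
Mass of Fe(OH)3 = 0.67470 mol × 106.874 g/mol = 72.108 g.
This is the theoretical yield. Percent yield = 65.53 g / 72.108 g × 100% = 90.878%.

90.88 %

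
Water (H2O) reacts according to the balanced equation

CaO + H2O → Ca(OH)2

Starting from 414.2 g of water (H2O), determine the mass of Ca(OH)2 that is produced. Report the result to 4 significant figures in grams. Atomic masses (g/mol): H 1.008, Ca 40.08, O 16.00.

1704 g

M(H2O) = 2(1.008) + 16.00 = 18.016 g/mol.
M(Ca(OH)2) = 40.08 + 2(16.00) + 2(1.008) = 74.096 g/mol.
n(H2O) = 414.20 g / 18.016 g/mol = 22.991 mol.
From the equation the H2O:Ca(OH)2 mole ratio is 1:1, so n(Ca(OH)2) = 22.991 × 1/1 = 22.991 mol.
Mass of Ca(OH)2 = 22.991 mol × 74.096 g/mol = 1703.5 g.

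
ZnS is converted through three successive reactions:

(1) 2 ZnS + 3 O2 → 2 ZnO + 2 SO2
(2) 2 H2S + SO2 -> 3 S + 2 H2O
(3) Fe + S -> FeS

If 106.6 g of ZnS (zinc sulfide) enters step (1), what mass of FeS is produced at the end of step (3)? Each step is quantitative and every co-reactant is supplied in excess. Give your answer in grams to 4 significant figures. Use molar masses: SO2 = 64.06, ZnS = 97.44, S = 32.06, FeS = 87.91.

288.5 g

n(ZnS) = 106.6 / 97.44 = 1.0940 mol.
Reaction (1): ZnS→SO2 ratio 2:2 ⇒ n(SO2) = 1.0940 mol.
Reaction (2): SO2→S ratio 1:3 ⇒ n(S) = 3.2820 mol.
Reaction (3): S→FeS ratio 1:1 ⇒ n(FeS) = 3.2820 mol.
Mass of FeS = 3.2820 × 87.91 = 288.52 g.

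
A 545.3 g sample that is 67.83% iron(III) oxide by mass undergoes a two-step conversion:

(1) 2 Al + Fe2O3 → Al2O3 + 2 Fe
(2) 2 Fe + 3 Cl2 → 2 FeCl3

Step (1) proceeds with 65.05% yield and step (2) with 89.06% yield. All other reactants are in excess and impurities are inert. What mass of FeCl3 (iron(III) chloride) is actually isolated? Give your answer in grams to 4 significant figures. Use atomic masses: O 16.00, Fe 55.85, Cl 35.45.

435.3 g

Pure Fe2O3 = 545.3 × 0.6783 = 369.88 g.
M(Fe2O3) = 2(55.85) + 3(16.00) = 159.70 g/mol.
M(FeCl3) = 55.85 + 3(35.45) = 162.20 g/mol.
n(Fe2O3) = 369.88 / 159.70 = 2.3161 mol.
Step 1 (Fe2O3:Fe = 1:2): theoretical n(Fe) = 4.6321 mol; at 65.05% yield, n(Fe) = 3.0132 mol.
Step 2 (Fe:FeCl3 = 2:2): theoretical n(FeCl3) = 3.0132 mol, so theoretical mass = 3.0132 × 162.20 = 488.74 g.
At 89.06% yield, actual mass of FeCl3 = 488.74 × 0.8906 = 435.27 g.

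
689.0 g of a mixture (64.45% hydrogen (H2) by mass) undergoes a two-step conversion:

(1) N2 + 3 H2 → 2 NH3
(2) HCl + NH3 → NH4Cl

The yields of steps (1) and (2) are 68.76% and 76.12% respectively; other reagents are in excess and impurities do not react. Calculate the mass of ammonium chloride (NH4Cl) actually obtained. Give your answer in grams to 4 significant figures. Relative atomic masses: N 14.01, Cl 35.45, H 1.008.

4111 g

Pure H2 = 689.0 × 0.6445 = 444.06 g.
M(H2) = 2(1.008) = 2.016 g/mol.
M(NH4Cl) = 14.01 + 4(1.008) + 35.45 = 53.492 g/mol.
n(H2) = 444.06 / 2.016 = 220.27 mol.
Step 1 (H2:NH3 = 3:2): theoretical n(NH3) = 146.85 mol; at 68.76% yield, n(NH3) = 100.97 mol.
Step 2 (NH3:NH4Cl = 1:1): theoretical n(NH4Cl) = 100.97 mol, so theoretical mass = 100.97 × 53.492 = 5401.1 g.
At 76.12% yield, actual mass of NH4Cl = 5401.1 × 0.7612 = 4111.3 g.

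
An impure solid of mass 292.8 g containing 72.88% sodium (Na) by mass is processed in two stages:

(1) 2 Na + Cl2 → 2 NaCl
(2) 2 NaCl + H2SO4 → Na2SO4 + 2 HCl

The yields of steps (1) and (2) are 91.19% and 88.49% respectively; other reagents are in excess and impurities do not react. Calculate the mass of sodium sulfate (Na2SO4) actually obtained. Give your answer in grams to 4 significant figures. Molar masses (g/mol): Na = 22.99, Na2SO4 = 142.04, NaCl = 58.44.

531.9 g

Pure Na = 292.8 × 0.7288 = 213.39 g.
n(Na) = 213.39 / 22.99 = 9.2820 mol.
Step 1 (Na:NaCl = 2:2): theoretical n(NaCl) = 9.2820 mol; at 91.19% yield, n(NaCl) = 8.4642 mol.
Step 2 (NaCl:Na2SO4 = 2:1): theoretical n(Na2SO4) = 4.2321 mol, so theoretical mass = 4.2321 × 142.04 = 601.13 g.
At 88.49% yield, actual mass of Na2SO4 = 601.13 × 0.8849 = 531.94 g.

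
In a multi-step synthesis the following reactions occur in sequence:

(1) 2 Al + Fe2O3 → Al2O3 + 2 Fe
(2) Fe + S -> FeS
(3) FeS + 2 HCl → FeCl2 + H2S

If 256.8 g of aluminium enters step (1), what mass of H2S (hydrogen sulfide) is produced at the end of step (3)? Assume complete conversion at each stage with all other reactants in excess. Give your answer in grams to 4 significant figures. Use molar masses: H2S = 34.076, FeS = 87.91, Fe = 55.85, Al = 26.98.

n(Al) = 256.8 / 26.98 = 9.5182 mol.
Reaction (1): Al→Fe ratio 2:2 ⇒ n(Fe) = 9.5182 mol.
Reaction (2): Fe→FeS ratio 1:1 ⇒ n(FeS) = 9.5182 mol.
Reaction (3): FeS→H2S ratio 1:1 ⇒ n(H2S) = 9.5182 mol.
Mass of H2S = 9.5182 × 34.076 = 324.34 g.

324.3 g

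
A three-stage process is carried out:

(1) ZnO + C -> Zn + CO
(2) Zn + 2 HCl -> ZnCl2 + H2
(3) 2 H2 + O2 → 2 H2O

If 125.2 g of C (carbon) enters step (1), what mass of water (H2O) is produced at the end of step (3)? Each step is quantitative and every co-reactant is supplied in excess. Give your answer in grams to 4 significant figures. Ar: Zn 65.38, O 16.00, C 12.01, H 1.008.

187.8 g

M(C) = 12.01 g/mol.
M(H2O) = 2(1.008) + 16.00 = 18.016 g/mol.
n(C) = 125.2 / 12.01 = 10.425 mol.
Reaction (1): C→Zn ratio 1:1 ⇒ n(Zn) = 10.425 mol.
Reaction (2): Zn→H2 ratio 1:1 ⇒ n(H2) = 10.425 mol.
Reaction (3): H2→H2O ratio 2:2 ⇒ n(H2O) = 10.425 mol.
Mass of H2O = 10.425 × 18.016 = 187.81 g.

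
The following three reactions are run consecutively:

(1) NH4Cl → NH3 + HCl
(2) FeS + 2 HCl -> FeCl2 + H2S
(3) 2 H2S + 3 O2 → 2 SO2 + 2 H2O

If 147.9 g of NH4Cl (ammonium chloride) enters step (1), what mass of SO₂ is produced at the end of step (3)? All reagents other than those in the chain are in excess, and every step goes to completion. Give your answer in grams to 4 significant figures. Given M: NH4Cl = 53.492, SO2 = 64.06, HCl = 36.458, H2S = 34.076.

88.56 g

n(NH4Cl) = 147.9 / 53.492 = 2.7649 mol.
Reaction (1): NH4Cl→HCl ratio 1:1 ⇒ n(HCl) = 2.7649 mol.
Reaction (2): HCl→H2S ratio 2:1 ⇒ n(H2S) = 1.3824 mol.
Reaction (3): H2S→SO2 ratio 2:2 ⇒ n(SO2) = 1.3824 mol.
Mass of SO2 = 1.3824 × 64.06 = 88.560 g.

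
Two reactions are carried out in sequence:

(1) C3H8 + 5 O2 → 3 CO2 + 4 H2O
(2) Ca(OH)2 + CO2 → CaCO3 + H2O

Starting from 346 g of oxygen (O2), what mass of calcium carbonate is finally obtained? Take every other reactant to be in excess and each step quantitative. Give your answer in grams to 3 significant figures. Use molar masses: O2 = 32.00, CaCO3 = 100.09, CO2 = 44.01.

n(O2) = 346.0 / 32.00 = 10.81 mol.
Step 1 gives a 5:3 ratio of O2 to CO2, so n(CO2) = 6.487 mol.
In step 2 the CO2:CaCO3 ratio is 1:1, so n(CaCO3) = 6.487 mol.
Mass of CaCO3 = 6.487 × 100.09 = 649.3 g.

649 g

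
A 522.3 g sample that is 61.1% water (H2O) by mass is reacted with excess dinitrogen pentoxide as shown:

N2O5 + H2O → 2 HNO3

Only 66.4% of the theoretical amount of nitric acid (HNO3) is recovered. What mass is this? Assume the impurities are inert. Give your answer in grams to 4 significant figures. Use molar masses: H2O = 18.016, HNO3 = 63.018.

1482 g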